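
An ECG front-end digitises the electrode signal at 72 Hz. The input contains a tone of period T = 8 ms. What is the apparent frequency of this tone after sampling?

T = 8 ms → f = 1/T = 125 Hz.
125 Hz mod fs = 53 Hz.
53 Hz > fs/2 = 36 Hz, folds to fs − 53 Hz = 19 Hz.

19 Hz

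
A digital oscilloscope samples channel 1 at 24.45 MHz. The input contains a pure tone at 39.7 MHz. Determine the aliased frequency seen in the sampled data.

9.2 MHz

39.7 MHz mod fs = 15.25 MHz.
15.25 MHz > fs/2 = 12.225 MHz, folds to fs − 15.25 MHz = 9.2 MHz.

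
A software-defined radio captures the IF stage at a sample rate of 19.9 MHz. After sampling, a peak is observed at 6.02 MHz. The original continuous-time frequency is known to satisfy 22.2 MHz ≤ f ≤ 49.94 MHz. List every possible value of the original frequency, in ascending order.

25.92 MHz, 33.78 MHz, 45.82 MHz

Frequencies that alias to 6.02 MHz are k·fs ± 6.02 MHz for integer k ≥ 0.
k=0: 6.02 MHz.
k=1: 13.88 MHz, 25.92 MHz.
k=2: 33.78 MHz, 45.82 MHz.
k=3: 53.68 MHz, 65.72 MHz.
Within [22.2 MHz, 49.94 MHz]: 25.92 MHz, 33.78 MHz, 45.82 MHz.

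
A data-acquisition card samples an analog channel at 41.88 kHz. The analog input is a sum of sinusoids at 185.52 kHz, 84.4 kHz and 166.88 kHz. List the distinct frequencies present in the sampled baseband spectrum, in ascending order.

0.64 kHz, 18 kHz

fs/2 = 20.94 kHz.
185.52 kHz mod fs = 18 kHz.
18 kHz ≤ fs/2 = 20.94 kHz, appears at 18 kHz.
84.4 kHz mod fs = 0.64 kHz.
0.64 kHz ≤ fs/2 = 20.94 kHz, appears at 0.64 kHz.
166.88 kHz mod fs = 41.24 kHz.
41.24 kHz > fs/2 = 20.94 kHz, folds to fs − 41.24 kHz = 0.64 kHz.
Distinct values: {0.64 kHz, 18 kHz}.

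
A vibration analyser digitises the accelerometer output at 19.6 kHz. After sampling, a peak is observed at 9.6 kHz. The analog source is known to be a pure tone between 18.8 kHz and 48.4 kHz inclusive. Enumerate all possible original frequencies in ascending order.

29.2 kHz, 29.6 kHz

Frequencies that alias to 9.6 kHz are k·fs ± 9.6 kHz for integer k ≥ 0.
k=0: 9.6 kHz.
k=1: 10 kHz, 29.2 kHz.
k=2: 29.6 kHz, 48.8 kHz.
k=3: 49.2 kHz, 68.4 kHz.
Within [18.8 kHz, 48.4 kHz]: 29.2 kHz, 29.6 kHz.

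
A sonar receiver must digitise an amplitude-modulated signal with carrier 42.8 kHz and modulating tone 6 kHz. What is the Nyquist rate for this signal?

97.6 kHz

AM sidebands sit at fc ± fm = 36.8 kHz and 48.8 kHz.
Highest-frequency component: 48.8 kHz.
Nyquist rate = 2 × 48.8 kHz = 97.6 kHz.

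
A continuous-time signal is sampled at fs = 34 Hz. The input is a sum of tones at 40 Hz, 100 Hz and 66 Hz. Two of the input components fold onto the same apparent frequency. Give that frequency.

2 Hz

fs/2 = 17 Hz.
40 Hz mod fs = 6 Hz.
6 Hz ≤ fs/2 = 17 Hz, appears at 6 Hz.
100 Hz mod fs = 32 Hz.
32 Hz > fs/2 = 17 Hz, folds to fs − 32 Hz = 2 Hz.
66 Hz mod fs = 32 Hz.
32 Hz > fs/2 = 17 Hz, folds to fs − 32 Hz = 2 Hz.
66 Hz and 100 Hz both map to 2 Hz.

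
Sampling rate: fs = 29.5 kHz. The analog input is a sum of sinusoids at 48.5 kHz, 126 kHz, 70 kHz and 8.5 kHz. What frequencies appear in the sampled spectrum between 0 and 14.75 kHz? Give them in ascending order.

fs/2 = 14.75 kHz.
48.5 kHz mod fs = 19 kHz.
19 kHz > fs/2 = 14.75 kHz, folds to fs − 19 kHz = 10.5 kHz.
126 kHz mod fs = 8 kHz.
8 kHz ≤ fs/2 = 14.75 kHz, appears at 8 kHz.
70 kHz mod fs = 11 kHz.
11 kHz ≤ fs/2 = 14.75 kHz, appears at 11 kHz.
8.5 kHz ≤ fs/2 = 14.75 kHz, passes unchanged.
Distinct values: {8 kHz, 8.5 kHz, 10.5 kHz, 11 kHz}.

8 kHz, 8.5 kHz, 10.5 kHz, 11 kHz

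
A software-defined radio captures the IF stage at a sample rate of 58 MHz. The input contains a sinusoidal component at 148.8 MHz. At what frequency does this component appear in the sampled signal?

25.2 MHz

148.8 MHz mod fs = 32.8 MHz.
32.8 MHz > fs/2 = 29 MHz, folds to fs − 32.8 MHz = 25.2 MHz.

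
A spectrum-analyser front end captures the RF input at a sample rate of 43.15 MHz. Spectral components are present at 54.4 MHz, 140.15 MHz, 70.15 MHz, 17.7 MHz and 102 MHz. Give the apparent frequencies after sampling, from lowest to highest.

fs/2 = 21.575 MHz.
54.4 MHz mod fs = 11.25 MHz.
11.25 MHz ≤ fs/2 = 21.575 MHz, appears at 11.25 MHz.
140.15 MHz mod fs = 10.7 MHz.
10.7 MHz ≤ fs/2 = 21.575 MHz, appears at 10.7 MHz.
70.15 MHz mod fs = 27 MHz.
27 MHz > fs/2 = 21.575 MHz, folds to fs − 27 MHz = 16.15 MHz.
17.7 MHz ≤ fs/2 = 21.575 MHz, passes unchanged.
102 MHz mod fs = 15.7 MHz.
15.7 MHz ≤ fs/2 = 21.575 MHz, appears at 15.7 MHz.
Distinct values: {10.7 MHz, 11.25 MHz, 15.7 MHz, 16.15 MHz, 17.7 MHz}.

10.7 MHz, 11.25 MHz, 15.7 MHz, 16.15 MHz, 17.7 MHz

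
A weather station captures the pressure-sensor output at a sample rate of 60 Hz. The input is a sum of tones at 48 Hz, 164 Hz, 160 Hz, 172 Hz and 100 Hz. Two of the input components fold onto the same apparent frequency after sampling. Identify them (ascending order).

fs/2 = 30 Hz.
48 Hz > fs/2 = 30 Hz, folds to fs − 48 Hz = 12 Hz.
164 Hz mod fs = 44 Hz.
44 Hz > fs/2 = 30 Hz, folds to fs − 44 Hz = 16 Hz.
160 Hz mod fs = 40 Hz.
40 Hz > fs/2 = 30 Hz, folds to fs − 40 Hz = 20 Hz.
172 Hz mod fs = 52 Hz.
52 Hz > fs/2 = 30 Hz, folds to fs − 52 Hz = 8 Hz.
100 Hz mod fs = 40 Hz.
40 Hz > fs/2 = 30 Hz, folds to fs − 40 Hz = 20 Hz.
100 Hz and 160 Hz both map to 20 Hz.

100 Hz, 160 Hz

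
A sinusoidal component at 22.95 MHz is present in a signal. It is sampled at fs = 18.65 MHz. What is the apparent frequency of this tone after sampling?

22.95 MHz mod fs = 4.3 MHz.
4.3 MHz ≤ fs/2 = 9.325 MHz, appears at 4.3 MHz.

4.3 MHz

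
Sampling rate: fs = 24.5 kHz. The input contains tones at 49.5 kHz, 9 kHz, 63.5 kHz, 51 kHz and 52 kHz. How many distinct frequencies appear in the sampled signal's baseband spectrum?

fs/2 = 12.25 kHz.
49.5 kHz mod fs = 0.5 kHz.
0.5 kHz ≤ fs/2 = 12.25 kHz, appears at 0.5 kHz.
9 kHz ≤ fs/2 = 12.25 kHz, passes unchanged.
63.5 kHz mod fs = 14.5 kHz.
14.5 kHz > fs/2 = 12.25 kHz, folds to fs − 14.5 kHz = 10 kHz.
51 kHz mod fs = 2 kHz.
2 kHz ≤ fs/2 = 12.25 kHz, appears at 2 kHz.
52 kHz mod fs = 3 kHz.
3 kHz ≤ fs/2 = 12.25 kHz, appears at 3 kHz.
Distinct values: {0.5 kHz, 2 kHz, 3 kHz, 9 kHz, 10 kHz} → 5.

5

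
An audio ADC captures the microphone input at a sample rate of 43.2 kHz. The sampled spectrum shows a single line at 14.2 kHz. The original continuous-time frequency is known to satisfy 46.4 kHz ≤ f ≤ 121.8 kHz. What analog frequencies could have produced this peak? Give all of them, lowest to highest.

57.4 kHz, 72.2 kHz, 100.6 kHz, 115.4 kHz

Frequencies that alias to 14.2 kHz are k·fs ± 14.2 kHz for integer k ≥ 0.
k=0: 14.2 kHz.
k=1: 29 kHz, 57.4 kHz.
k=2: 72.2 kHz, 100.6 kHz.
k=3: 115.4 kHz, 143.8 kHz.
k=4: 158.6 kHz, 187 kHz.
Within [46.4 kHz, 121.8 kHz]: 57.4 kHz, 72.2 kHz, 100.6 kHz, 115.4 kHz.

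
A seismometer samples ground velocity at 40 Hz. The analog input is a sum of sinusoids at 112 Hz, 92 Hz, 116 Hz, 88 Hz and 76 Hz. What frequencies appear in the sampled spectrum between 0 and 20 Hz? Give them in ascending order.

fs/2 = 20 Hz.
112 Hz mod fs = 32 Hz.
32 Hz > fs/2 = 20 Hz, folds to fs − 32 Hz = 8 Hz.
92 Hz mod fs = 12 Hz.
12 Hz ≤ fs/2 = 20 Hz, appears at 12 Hz.
116 Hz mod fs = 36 Hz.
36 Hz > fs/2 = 20 Hz, folds to fs − 36 Hz = 4 Hz.
88 Hz mod fs = 8 Hz.
8 Hz ≤ fs/2 = 20 Hz, appears at 8 Hz.
76 Hz mod fs = 36 Hz.
36 Hz > fs/2 = 20 Hz, folds to fs − 36 Hz = 4 Hz.
Distinct values: {4 Hz, 8 Hz, 12 Hz}.

4 Hz, 8 Hz, 12 Hz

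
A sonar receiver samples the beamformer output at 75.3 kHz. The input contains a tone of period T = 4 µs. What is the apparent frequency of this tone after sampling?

24.1 kHz

T = 4 µs → f = 1/T = 250 kHz.
250 kHz mod fs = 24.1 kHz.
24.1 kHz ≤ fs/2 = 37.65 kHz, appears at 24.1 kHz.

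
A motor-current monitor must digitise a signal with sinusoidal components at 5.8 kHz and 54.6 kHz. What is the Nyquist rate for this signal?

109.2 kHz

Highest-frequency component: 54.6 kHz.
Nyquist rate = 2 × 54.6 kHz = 109.2 kHz.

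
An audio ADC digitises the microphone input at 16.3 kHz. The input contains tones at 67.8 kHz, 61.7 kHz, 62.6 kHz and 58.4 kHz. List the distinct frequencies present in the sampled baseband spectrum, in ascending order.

fs/2 = 8.15 kHz.
67.8 kHz mod fs = 2.6 kHz.
2.6 kHz ≤ fs/2 = 8.15 kHz, appears at 2.6 kHz.
61.7 kHz mod fs = 12.8 kHz.
12.8 kHz > fs/2 = 8.15 kHz, folds to fs − 12.8 kHz = 3.5 kHz.
62.6 kHz mod fs = 13.7 kHz.
13.7 kHz > fs/2 = 8.15 kHz, folds to fs − 13.7 kHz = 2.6 kHz.
58.4 kHz mod fs = 9.5 kHz.
9.5 kHz > fs/2 = 8.15 kHz, folds to fs − 9.5 kHz = 6.8 kHz.
Distinct values: {2.6 kHz, 3.5 kHz, 6.8 kHz}.

2.6 kHz, 3.5 kHz, 6.8 kHz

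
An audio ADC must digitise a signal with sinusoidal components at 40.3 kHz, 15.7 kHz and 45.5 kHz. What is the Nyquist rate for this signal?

91 kHz

Highest-frequency component: 45.5 kHz.
Nyquist rate = 2 × 45.5 kHz = 91 kHz.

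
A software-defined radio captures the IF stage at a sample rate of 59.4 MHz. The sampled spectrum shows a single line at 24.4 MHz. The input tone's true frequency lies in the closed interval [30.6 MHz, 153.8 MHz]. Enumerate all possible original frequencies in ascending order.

35 MHz, 83.8 MHz, 94.4 MHz, 143.2 MHz, 153.8 MHz

Frequencies that alias to 24.4 MHz are k·fs ± 24.4 MHz for integer k ≥ 0.
k=0: 24.4 MHz.
k=1: 35 MHz, 83.8 MHz.
k=2: 94.4 MHz, 143.2 MHz.
k=3: 153.8 MHz, 202.6 MHz.
k=4: 213.2 MHz, 262 MHz.
Within [30.6 MHz, 153.8 MHz]: 35 MHz, 83.8 MHz, 94.4 MHz, 143.2 MHz, 153.8 MHz.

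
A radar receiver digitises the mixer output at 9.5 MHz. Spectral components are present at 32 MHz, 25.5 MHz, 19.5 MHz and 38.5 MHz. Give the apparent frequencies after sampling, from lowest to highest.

fs/2 = 4.75 MHz.
32 MHz mod fs = 3.5 MHz.
3.5 MHz ≤ fs/2 = 4.75 MHz, appears at 3.5 MHz.
25.5 MHz mod fs = 6.5 MHz.
6.5 MHz > fs/2 = 4.75 MHz, folds to fs − 6.5 MHz = 3 MHz.
19.5 MHz mod fs = 0.5 MHz.
0.5 MHz ≤ fs/2 = 4.75 MHz, appears at 0.5 MHz.
38.5 MHz mod fs = 0.5 MHz.
0.5 MHz ≤ fs/2 = 4.75 MHz, appears at 0.5 MHz.
Distinct values: {0.5 MHz, 3 MHz, 3.5 MHz}.

0.5 MHz, 3 MHz, 3.5 MHz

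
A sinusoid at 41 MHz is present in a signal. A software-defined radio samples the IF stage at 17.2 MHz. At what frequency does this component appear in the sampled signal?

6.6 MHz

41 MHz mod fs = 6.6 MHz.
6.6 MHz ≤ fs/2 = 8.6 MHz, appears at 6.6 MHz.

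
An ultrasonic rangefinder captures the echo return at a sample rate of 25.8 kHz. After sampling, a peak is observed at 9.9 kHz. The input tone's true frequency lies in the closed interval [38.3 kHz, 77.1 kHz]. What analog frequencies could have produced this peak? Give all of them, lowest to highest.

Frequencies that alias to 9.9 kHz are k·fs ± 9.9 kHz for integer k ≥ 0.
k=0: 9.9 kHz.
k=1: 15.9 kHz, 35.7 kHz.
k=2: 41.7 kHz, 61.5 kHz.
k=3: 67.5 kHz, 87.3 kHz.
k=4: 93.3 kHz, 113.1 kHz.
Within [38.3 kHz, 77.1 kHz]: 41.7 kHz, 61.5 kHz, 67.5 kHz.

41.7 kHz, 61.5 kHz, 67.5 kHz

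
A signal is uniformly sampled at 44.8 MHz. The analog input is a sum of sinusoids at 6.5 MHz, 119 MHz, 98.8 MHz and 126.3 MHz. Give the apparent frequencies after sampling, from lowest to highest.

6.5 MHz, 8.1 MHz, 9.2 MHz, 15.4 MHz

fs/2 = 22.4 MHz.
6.5 MHz ≤ fs/2 = 22.4 MHz, passes unchanged.
119 MHz mod fs = 29.4 MHz.
29.4 MHz > fs/2 = 22.4 MHz, folds to fs − 29.4 MHz = 15.4 MHz.
98.8 MHz mod fs = 9.2 MHz.
9.2 MHz ≤ fs/2 = 22.4 MHz, appears at 9.2 MHz.
126.3 MHz mod fs = 36.7 MHz.
36.7 MHz > fs/2 = 22.4 MHz, folds to fs − 36.7 MHz = 8.1 MHz.
Distinct values: {6.5 MHz, 8.1 MHz, 9.2 MHz, 15.4 MHz}.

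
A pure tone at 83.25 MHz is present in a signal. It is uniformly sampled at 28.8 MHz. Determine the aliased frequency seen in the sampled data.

83.25 MHz mod fs = 25.65 MHz.
25.65 MHz > fs/2 = 14.4 MHz, folds to fs − 25.65 MHz = 3.15 MHz.

3.15 MHz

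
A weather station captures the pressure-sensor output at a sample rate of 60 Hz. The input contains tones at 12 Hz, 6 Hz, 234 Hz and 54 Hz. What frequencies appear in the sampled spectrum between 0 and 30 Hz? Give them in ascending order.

6 Hz, 12 Hz

fs/2 = 30 Hz.
12 Hz ≤ fs/2 = 30 Hz, passes unchanged.
6 Hz ≤ fs/2 = 30 Hz, passes unchanged.
234 Hz mod fs = 54 Hz.
54 Hz > fs/2 = 30 Hz, folds to fs − 54 Hz = 6 Hz.
54 Hz > fs/2 = 30 Hz, folds to fs − 54 Hz = 6 Hz.
Distinct values: {6 Hz, 12 Hz}.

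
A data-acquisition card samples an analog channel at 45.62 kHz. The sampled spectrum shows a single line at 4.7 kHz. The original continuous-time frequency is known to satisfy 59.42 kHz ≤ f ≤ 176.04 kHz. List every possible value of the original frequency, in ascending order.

Frequencies that alias to 4.7 kHz are k·fs ± 4.7 kHz for integer k ≥ 0.
k=0: 4.7 kHz.
k=1: 40.92 kHz, 50.32 kHz.
k=2: 86.54 kHz, 95.94 kHz.
k=3: 132.16 kHz, 141.56 kHz.
k=4: 177.78 kHz, 187.18 kHz.
Within [59.42 kHz, 176.04 kHz]: 86.54 kHz, 95.94 kHz, 132.16 kHz, 141.56 kHz.

86.54 kHz, 95.94 kHz, 132.16 kHz, 141.56 kHz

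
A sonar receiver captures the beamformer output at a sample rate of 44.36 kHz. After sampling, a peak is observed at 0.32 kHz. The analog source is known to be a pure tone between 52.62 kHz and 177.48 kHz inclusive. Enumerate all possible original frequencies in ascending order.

88.4 kHz, 89.04 kHz, 132.76 kHz, 133.4 kHz, 177.12 kHz

Frequencies that alias to 0.32 kHz are k·fs ± 0.32 kHz for integer k ≥ 0.
k=0: 0.32 kHz.
k=1: 44.04 kHz, 44.68 kHz.
k=2: 88.4 kHz, 89.04 kHz.
k=3: 132.76 kHz, 133.4 kHz.
k=4: 177.12 kHz, 177.76 kHz.
k=5: 221.48 kHz, 222.12 kHz.
Within [52.62 kHz, 177.48 kHz]: 88.4 kHz, 89.04 kHz, 132.76 kHz, 133.4 kHz, 177.12 kHz.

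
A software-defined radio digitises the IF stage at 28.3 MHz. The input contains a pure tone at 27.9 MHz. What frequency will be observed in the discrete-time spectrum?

27.9 MHz > fs/2 = 14.15 MHz, folds to fs − 27.9 MHz = 0.4 MHz.

0.4 MHz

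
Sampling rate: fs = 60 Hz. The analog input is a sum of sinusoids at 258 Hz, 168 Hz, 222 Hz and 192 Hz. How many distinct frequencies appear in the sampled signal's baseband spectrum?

2

fs/2 = 30 Hz.
258 Hz mod fs = 18 Hz.
18 Hz ≤ fs/2 = 30 Hz, appears at 18 Hz.
168 Hz mod fs = 48 Hz.
48 Hz > fs/2 = 30 Hz, folds to fs − 48 Hz = 12 Hz.
222 Hz mod fs = 42 Hz.
42 Hz > fs/2 = 30 Hz, folds to fs − 42 Hz = 18 Hz.
192 Hz mod fs = 12 Hz.
12 Hz ≤ fs/2 = 30 Hz, appears at 12 Hz.
Distinct values: {12 Hz, 18 Hz} → 2.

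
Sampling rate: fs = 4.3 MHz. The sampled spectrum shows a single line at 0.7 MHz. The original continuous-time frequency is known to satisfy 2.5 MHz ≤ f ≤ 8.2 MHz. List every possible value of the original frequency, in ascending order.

3.6 MHz, 5 MHz, 7.9 MHz

Frequencies that alias to 0.7 MHz are k·fs ± 0.7 MHz for integer k ≥ 0.
k=0: 0.7 MHz.
k=1: 3.6 MHz, 5 MHz.
k=2: 7.9 MHz, 9.3 MHz.
k=3: 12.2 MHz, 13.6 MHz.
Within [2.5 MHz, 8.2 MHz]: 3.6 MHz, 5 MHz, 7.9 MHz.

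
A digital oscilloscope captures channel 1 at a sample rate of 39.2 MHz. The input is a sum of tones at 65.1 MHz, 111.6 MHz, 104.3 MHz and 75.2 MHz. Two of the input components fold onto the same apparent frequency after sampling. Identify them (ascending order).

fs/2 = 19.6 MHz.
65.1 MHz mod fs = 25.9 MHz.
25.9 MHz > fs/2 = 19.6 MHz, folds to fs − 25.9 MHz = 13.3 MHz.
111.6 MHz mod fs = 33.2 MHz.
33.2 MHz > fs/2 = 19.6 MHz, folds to fs − 33.2 MHz = 6 MHz.
104.3 MHz mod fs = 25.9 MHz.
25.9 MHz > fs/2 = 19.6 MHz, folds to fs − 25.9 MHz = 13.3 MHz.
75.2 MHz mod fs = 36 MHz.
36 MHz > fs/2 = 19.6 MHz, folds to fs − 36 MHz = 3.2 MHz.
65.1 MHz and 104.3 MHz both map to 13.3 MHz.

65.1 MHz, 104.3 MHz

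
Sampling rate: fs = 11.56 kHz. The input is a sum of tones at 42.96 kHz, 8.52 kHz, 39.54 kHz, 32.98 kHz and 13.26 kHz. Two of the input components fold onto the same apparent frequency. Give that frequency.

1.7 kHz

fs/2 = 5.78 kHz.
42.96 kHz mod fs = 8.28 kHz.
8.28 kHz > fs/2 = 5.78 kHz, folds to fs − 8.28 kHz = 3.28 kHz.
8.52 kHz > fs/2 = 5.78 kHz, folds to fs − 8.52 kHz = 3.04 kHz.
39.54 kHz mod fs = 4.86 kHz.
4.86 kHz ≤ fs/2 = 5.78 kHz, appears at 4.86 kHz.
32.98 kHz mod fs = 9.86 kHz.
9.86 kHz > fs/2 = 5.78 kHz, folds to fs − 9.86 kHz = 1.7 kHz.
13.26 kHz mod fs = 1.7 kHz.
1.7 kHz ≤ fs/2 = 5.78 kHz, appears at 1.7 kHz.
13.26 kHz and 32.98 kHz both map to 1.7 kHz.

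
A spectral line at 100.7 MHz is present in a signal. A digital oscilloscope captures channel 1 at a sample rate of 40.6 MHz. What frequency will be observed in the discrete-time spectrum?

100.7 MHz mod fs = 19.5 MHz.
19.5 MHz ≤ fs/2 = 20.3 MHz, appears at 19.5 MHz.

19.5 MHz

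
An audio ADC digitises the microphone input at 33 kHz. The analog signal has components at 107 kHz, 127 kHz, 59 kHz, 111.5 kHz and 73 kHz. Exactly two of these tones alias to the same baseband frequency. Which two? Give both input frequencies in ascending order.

59 kHz, 73 kHz

fs/2 = 16.5 kHz.
107 kHz mod fs = 8 kHz.
8 kHz ≤ fs/2 = 16.5 kHz, appears at 8 kHz.
127 kHz mod fs = 28 kHz.
28 kHz > fs/2 = 16.5 kHz, folds to fs − 28 kHz = 5 kHz.
59 kHz mod fs = 26 kHz.
26 kHz > fs/2 = 16.5 kHz, folds to fs − 26 kHz = 7 kHz.
111.5 kHz mod fs = 12.5 kHz.
12.5 kHz ≤ fs/2 = 16.5 kHz, appears at 12.5 kHz.
73 kHz mod fs = 7 kHz.
7 kHz ≤ fs/2 = 16.5 kHz, appears at 7 kHz.
59 kHz and 73 kHz both map to 7 kHz.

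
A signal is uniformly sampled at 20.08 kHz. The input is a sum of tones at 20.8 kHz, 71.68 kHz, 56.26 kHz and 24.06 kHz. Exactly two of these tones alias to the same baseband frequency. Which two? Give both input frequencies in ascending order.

24.06 kHz, 56.26 kHz

fs/2 = 10.04 kHz.
20.8 kHz mod fs = 0.72 kHz.
0.72 kHz ≤ fs/2 = 10.04 kHz, appears at 0.72 kHz.
71.68 kHz mod fs = 11.44 kHz.
11.44 kHz > fs/2 = 10.04 kHz, folds to fs − 11.44 kHz = 8.64 kHz.
56.26 kHz mod fs = 16.1 kHz.
16.1 kHz > fs/2 = 10.04 kHz, folds to fs − 16.1 kHz = 3.98 kHz.
24.06 kHz mod fs = 3.98 kHz.
3.98 kHz ≤ fs/2 = 10.04 kHz, appears at 3.98 kHz.
24.06 kHz and 56.26 kHz both map to 3.98 kHz.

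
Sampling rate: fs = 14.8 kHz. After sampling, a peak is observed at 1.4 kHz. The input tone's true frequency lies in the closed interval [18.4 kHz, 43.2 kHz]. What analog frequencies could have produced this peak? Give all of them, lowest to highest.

28.2 kHz, 31 kHz, 43 kHz

Frequencies that alias to 1.4 kHz are k·fs ± 1.4 kHz for integer k ≥ 0.
k=0: 1.4 kHz.
k=1: 13.4 kHz, 16.2 kHz.
k=2: 28.2 kHz, 31 kHz.
k=3: 43 kHz, 45.8 kHz.
k=4: 57.8 kHz, 60.6 kHz.
Within [18.4 kHz, 43.2 kHz]: 28.2 kHz, 31 kHz, 43 kHz.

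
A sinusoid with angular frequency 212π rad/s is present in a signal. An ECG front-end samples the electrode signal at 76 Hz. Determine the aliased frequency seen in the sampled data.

30 Hz

ω = 212π rad/s → f = ω/(2π) = 106 Hz.
106 Hz mod fs = 30 Hz.
30 Hz ≤ fs/2 = 38 Hz, appears at 30 Hz.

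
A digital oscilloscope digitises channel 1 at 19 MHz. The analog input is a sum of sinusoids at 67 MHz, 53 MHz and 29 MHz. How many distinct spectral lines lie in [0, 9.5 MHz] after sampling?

2

fs/2 = 9.5 MHz.
67 MHz mod fs = 10 MHz.
10 MHz > fs/2 = 9.5 MHz, folds to fs − 10 MHz = 9 MHz.
53 MHz mod fs = 15 MHz.
15 MHz > fs/2 = 9.5 MHz, folds to fs − 15 MHz = 4 MHz.
29 MHz mod fs = 10 MHz.
10 MHz > fs/2 = 9.5 MHz, folds to fs − 10 MHz = 9 MHz.
Distinct values: {4 MHz, 9 MHz} → 2.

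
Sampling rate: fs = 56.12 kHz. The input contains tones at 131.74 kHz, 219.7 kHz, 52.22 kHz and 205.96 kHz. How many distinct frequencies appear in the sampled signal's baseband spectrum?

4

fs/2 = 28.06 kHz.
131.74 kHz mod fs = 19.5 kHz.
19.5 kHz ≤ fs/2 = 28.06 kHz, appears at 19.5 kHz.
219.7 kHz mod fs = 51.34 kHz.
51.34 kHz > fs/2 = 28.06 kHz, folds to fs − 51.34 kHz = 4.78 kHz.
52.22 kHz > fs/2 = 28.06 kHz, folds to fs − 52.22 kHz = 3.9 kHz.
205.96 kHz mod fs = 37.6 kHz.
37.6 kHz > fs/2 = 28.06 kHz, folds to fs − 37.6 kHz = 18.52 kHz.
Distinct values: {3.9 kHz, 4.78 kHz, 18.52 kHz, 19.5 kHz} → 4.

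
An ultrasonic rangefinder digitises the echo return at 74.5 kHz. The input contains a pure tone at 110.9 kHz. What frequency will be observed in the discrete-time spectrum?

110.9 kHz mod fs = 36.4 kHz.
36.4 kHz ≤ fs/2 = 37.25 kHz, appears at 36.4 kHz.

36.4 kHz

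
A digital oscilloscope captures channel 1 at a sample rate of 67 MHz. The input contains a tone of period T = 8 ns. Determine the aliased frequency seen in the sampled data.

9 MHz

T = 8 ns → f = 1/T = 125 MHz.
125 MHz mod fs = 58 MHz.
58 MHz > fs/2 = 33.5 MHz, folds to fs − 58 MHz = 9 MHz.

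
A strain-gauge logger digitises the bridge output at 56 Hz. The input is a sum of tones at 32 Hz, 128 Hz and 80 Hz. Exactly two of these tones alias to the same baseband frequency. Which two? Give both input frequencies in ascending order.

fs/2 = 28 Hz.
32 Hz > fs/2 = 28 Hz, folds to fs − 32 Hz = 24 Hz.
128 Hz mod fs = 16 Hz.
16 Hz ≤ fs/2 = 28 Hz, appears at 16 Hz.
80 Hz mod fs = 24 Hz.
24 Hz ≤ fs/2 = 28 Hz, appears at 24 Hz.
32 Hz and 80 Hz both map to 24 Hz.

32 Hz, 80 Hz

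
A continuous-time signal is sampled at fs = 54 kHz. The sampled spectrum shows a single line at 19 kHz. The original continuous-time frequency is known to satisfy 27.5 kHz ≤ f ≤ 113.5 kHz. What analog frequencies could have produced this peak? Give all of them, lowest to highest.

Frequencies that alias to 19 kHz are k·fs ± 19 kHz for integer k ≥ 0.
k=0: 19 kHz.
k=1: 35 kHz, 73 kHz.
k=2: 89 kHz, 127 kHz.
k=3: 143 kHz, 181 kHz.
Within [27.5 kHz, 113.5 kHz]: 35 kHz, 73 kHz, 89 kHz.

35 kHz, 73 kHz, 89 kHz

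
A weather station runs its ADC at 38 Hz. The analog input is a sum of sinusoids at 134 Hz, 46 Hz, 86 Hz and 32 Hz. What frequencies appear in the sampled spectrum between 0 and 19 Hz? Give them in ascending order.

6 Hz, 8 Hz, 10 Hz, 18 Hz

fs/2 = 19 Hz.
134 Hz mod fs = 20 Hz.
20 Hz > fs/2 = 19 Hz, folds to fs − 20 Hz = 18 Hz.
46 Hz mod fs = 8 Hz.
8 Hz ≤ fs/2 = 19 Hz, appears at 8 Hz.
86 Hz mod fs = 10 Hz.
10 Hz ≤ fs/2 = 19 Hz, appears at 10 Hz.
32 Hz > fs/2 = 19 Hz, folds to fs − 32 Hz = 6 Hz.
Distinct values: {6 Hz, 8 Hz, 10 Hz, 18 Hz}.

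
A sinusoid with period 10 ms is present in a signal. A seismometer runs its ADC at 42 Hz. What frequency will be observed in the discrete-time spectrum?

16 Hz

T = 10 ms → f = 1/T = 100 Hz.
100 Hz mod fs = 16 Hz.
16 Hz ≤ fs/2 = 21 Hz, appears at 16 Hz.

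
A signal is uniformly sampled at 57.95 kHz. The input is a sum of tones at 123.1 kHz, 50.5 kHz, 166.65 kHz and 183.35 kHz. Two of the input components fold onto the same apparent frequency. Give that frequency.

7.2 kHz

fs/2 = 28.975 kHz.
123.1 kHz mod fs = 7.2 kHz.
7.2 kHz ≤ fs/2 = 28.975 kHz, appears at 7.2 kHz.
50.5 kHz > fs/2 = 28.975 kHz, folds to fs − 50.5 kHz = 7.45 kHz.
166.65 kHz mod fs = 50.75 kHz.
50.75 kHz > fs/2 = 28.975 kHz, folds to fs − 50.75 kHz = 7.2 kHz.
183.35 kHz mod fs = 9.5 kHz.
9.5 kHz ≤ fs/2 = 28.975 kHz, appears at 9.5 kHz.
123.1 kHz and 166.65 kHz both map to 7.2 kHz.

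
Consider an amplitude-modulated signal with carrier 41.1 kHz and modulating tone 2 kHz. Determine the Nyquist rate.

AM sidebands sit at fc ± fm = 39.1 kHz and 43.1 kHz.
Highest-frequency component: 43.1 kHz.
Nyquist rate = 2 × 43.1 kHz = 86.2 kHz.

86.2 kHz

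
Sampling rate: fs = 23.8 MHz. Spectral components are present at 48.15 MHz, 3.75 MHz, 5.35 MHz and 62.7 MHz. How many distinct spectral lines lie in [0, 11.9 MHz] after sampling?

4

fs/2 = 11.9 MHz.
48.15 MHz mod fs = 0.55 MHz.
0.55 MHz ≤ fs/2 = 11.9 MHz, appears at 0.55 MHz.
3.75 MHz ≤ fs/2 = 11.9 MHz, passes unchanged.
5.35 MHz ≤ fs/2 = 11.9 MHz, passes unchanged.
62.7 MHz mod fs = 15.1 MHz.
15.1 MHz > fs/2 = 11.9 MHz, folds to fs − 15.1 MHz = 8.7 MHz.
Distinct values: {0.55 MHz, 3.75 MHz, 5.35 MHz, 8.7 MHz} → 4.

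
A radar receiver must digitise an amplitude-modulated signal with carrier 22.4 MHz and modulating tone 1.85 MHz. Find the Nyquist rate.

AM sidebands sit at fc ± fm = 20.55 MHz and 24.25 MHz.
Highest-frequency component: 24.25 MHz.
Nyquist rate = 2 × 24.25 MHz = 48.5 MHz.

48.5 MHz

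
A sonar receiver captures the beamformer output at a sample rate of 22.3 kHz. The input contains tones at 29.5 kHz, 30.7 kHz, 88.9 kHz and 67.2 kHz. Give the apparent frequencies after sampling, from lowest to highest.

fs/2 = 11.15 kHz.
29.5 kHz mod fs = 7.2 kHz.
7.2 kHz ≤ fs/2 = 11.15 kHz, appears at 7.2 kHz.
30.7 kHz mod fs = 8.4 kHz.
8.4 kHz ≤ fs/2 = 11.15 kHz, appears at 8.4 kHz.
88.9 kHz mod fs = 22 kHz.
22 kHz > fs/2 = 11.15 kHz, folds to fs − 22 kHz = 0.3 kHz.
67.2 kHz mod fs = 0.3 kHz.
0.3 kHz ≤ fs/2 = 11.15 kHz, appears at 0.3 kHz.
Distinct values: {0.3 kHz, 7.2 kHz, 8.4 kHz}.

0.3 kHz, 7.2 kHz, 8.4 kHz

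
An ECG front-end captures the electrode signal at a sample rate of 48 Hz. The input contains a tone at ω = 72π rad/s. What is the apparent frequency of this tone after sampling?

ω = 72π rad/s → f = ω/(2π) = 36 Hz.
36 Hz > fs/2 = 24 Hz, folds to fs − 36 Hz = 12 Hz.

12 Hz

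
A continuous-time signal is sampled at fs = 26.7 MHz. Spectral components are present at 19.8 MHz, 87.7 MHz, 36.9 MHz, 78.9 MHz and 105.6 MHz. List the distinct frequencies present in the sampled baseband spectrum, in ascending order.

fs/2 = 13.35 MHz.
19.8 MHz > fs/2 = 13.35 MHz, folds to fs − 19.8 MHz = 6.9 MHz.
87.7 MHz mod fs = 7.6 MHz.
7.6 MHz ≤ fs/2 = 13.35 MHz, appears at 7.6 MHz.
36.9 MHz mod fs = 10.2 MHz.
10.2 MHz ≤ fs/2 = 13.35 MHz, appears at 10.2 MHz.
78.9 MHz mod fs = 25.5 MHz.
25.5 MHz > fs/2 = 13.35 MHz, folds to fs − 25.5 MHz = 1.2 MHz.
105.6 MHz mod fs = 25.5 MHz.
25.5 MHz > fs/2 = 13.35 MHz, folds to fs − 25.5 MHz = 1.2 MHz.
Distinct values: {1.2 MHz, 6.9 MHz, 7.6 MHz, 10.2 MHz}.

1.2 MHz, 6.9 MHz, 7.6 MHz, 10.2 MHz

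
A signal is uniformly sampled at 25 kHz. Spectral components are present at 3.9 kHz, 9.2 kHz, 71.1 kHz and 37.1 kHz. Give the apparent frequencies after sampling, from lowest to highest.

3.9 kHz, 9.2 kHz, 12.1 kHz

fs/2 = 12.5 kHz.
3.9 kHz ≤ fs/2 = 12.5 kHz, passes unchanged.
9.2 kHz ≤ fs/2 = 12.5 kHz, passes unchanged.
71.1 kHz mod fs = 21.1 kHz.
21.1 kHz > fs/2 = 12.5 kHz, folds to fs − 21.1 kHz = 3.9 kHz.
37.1 kHz mod fs = 12.1 kHz.
12.1 kHz ≤ fs/2 = 12.5 kHz, appears at 12.1 kHz.
Distinct values: {3.9 kHz, 9.2 kHz, 12.1 kHz}.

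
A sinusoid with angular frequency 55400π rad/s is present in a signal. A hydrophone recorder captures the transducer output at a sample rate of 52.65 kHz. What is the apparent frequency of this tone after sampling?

24.95 kHz

ω = 55400π rad/s → f = ω/(2π) = 27700 Hz = 27.7 kHz.
27.7 kHz > fs/2 = 26.325 kHz, folds to fs − 27.7 kHz = 24.95 kHz.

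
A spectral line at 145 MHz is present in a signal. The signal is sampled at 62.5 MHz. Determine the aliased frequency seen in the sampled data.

145 MHz mod fs = 20 MHz.
20 MHz ≤ fs/2 = 31.25 MHz, appears at 20 MHz.

20 MHz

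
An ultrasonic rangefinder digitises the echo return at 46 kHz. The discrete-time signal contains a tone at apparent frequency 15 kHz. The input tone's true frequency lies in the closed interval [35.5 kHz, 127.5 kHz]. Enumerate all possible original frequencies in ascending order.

61 kHz, 77 kHz, 107 kHz, 123 kHz

Frequencies that alias to 15 kHz are k·fs ± 15 kHz for integer k ≥ 0.
k=0: 15 kHz.
k=1: 31 kHz, 61 kHz.
k=2: 77 kHz, 107 kHz.
k=3: 123 kHz, 153 kHz.
k=4: 169 kHz, 199 kHz.
Within [35.5 kHz, 127.5 kHz]: 61 kHz, 77 kHz, 107 kHz, 123 kHz.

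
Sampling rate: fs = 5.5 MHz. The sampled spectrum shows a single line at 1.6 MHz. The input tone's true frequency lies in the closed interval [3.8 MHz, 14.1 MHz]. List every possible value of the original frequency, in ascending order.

Frequencies that alias to 1.6 MHz are k·fs ± 1.6 MHz for integer k ≥ 0.
k=0: 1.6 MHz.
k=1: 3.9 MHz, 7.1 MHz.
k=2: 9.4 MHz, 12.6 MHz.
k=3: 14.9 MHz, 18.1 MHz.
Within [3.8 MHz, 14.1 MHz]: 3.9 MHz, 7.1 MHz, 9.4 MHz, 12.6 MHz.

3.9 MHz, 7.1 MHz, 9.4 MHz, 12.6 MHz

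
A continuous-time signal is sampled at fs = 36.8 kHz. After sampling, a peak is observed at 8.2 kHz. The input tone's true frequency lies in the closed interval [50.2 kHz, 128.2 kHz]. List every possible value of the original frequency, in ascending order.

Frequencies that alias to 8.2 kHz are k·fs ± 8.2 kHz for integer k ≥ 0.
k=0: 8.2 kHz.
k=1: 28.6 kHz, 45 kHz.
k=2: 65.4 kHz, 81.8 kHz.
k=3: 102.2 kHz, 118.6 kHz.
k=4: 139 kHz, 155.4 kHz.
Within [50.2 kHz, 128.2 kHz]: 65.4 kHz, 81.8 kHz, 102.2 kHz, 118.6 kHz.

65.4 kHz, 81.8 kHz, 102.2 kHz, 118.6 kHz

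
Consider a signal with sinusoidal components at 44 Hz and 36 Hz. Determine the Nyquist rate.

88 Hz

Highest-frequency component: 44 Hz.
Nyquist rate = 2 × 44 Hz = 88 Hz.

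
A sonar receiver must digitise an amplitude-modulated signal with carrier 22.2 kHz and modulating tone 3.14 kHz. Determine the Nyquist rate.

AM sidebands sit at fc ± fm = 19.06 kHz and 25.34 kHz.
Highest-frequency component: 25.34 kHz.
Nyquist rate = 2 × 25.34 kHz = 50.68 kHz.

50.68 kHz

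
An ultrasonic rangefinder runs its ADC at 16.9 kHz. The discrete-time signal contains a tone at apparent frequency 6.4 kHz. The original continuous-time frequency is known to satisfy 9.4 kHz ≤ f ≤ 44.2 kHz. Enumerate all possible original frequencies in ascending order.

10.5 kHz, 23.3 kHz, 27.4 kHz, 40.2 kHz

Frequencies that alias to 6.4 kHz are k·fs ± 6.4 kHz for integer k ≥ 0.
k=0: 6.4 kHz.
k=1: 10.5 kHz, 23.3 kHz.
k=2: 27.4 kHz, 40.2 kHz.
k=3: 44.3 kHz, 57.1 kHz.
Within [9.4 kHz, 44.2 kHz]: 10.5 kHz, 23.3 kHz, 27.4 kHz, 40.2 kHz.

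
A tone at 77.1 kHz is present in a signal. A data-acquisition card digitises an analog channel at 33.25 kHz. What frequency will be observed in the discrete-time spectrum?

10.6 kHz

77.1 kHz mod fs = 10.6 kHz.
10.6 kHz ≤ fs/2 = 16.625 kHz, appears at 10.6 kHz.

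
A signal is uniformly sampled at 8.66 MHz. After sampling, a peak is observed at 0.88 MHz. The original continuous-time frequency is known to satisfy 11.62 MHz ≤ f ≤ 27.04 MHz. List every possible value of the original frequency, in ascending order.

Frequencies that alias to 0.88 MHz are k·fs ± 0.88 MHz for integer k ≥ 0.
k=0: 0.88 MHz.
k=1: 7.78 MHz, 9.54 MHz.
k=2: 16.44 MHz, 18.2 MHz.
k=3: 25.1 MHz, 26.86 MHz.
k=4: 33.76 MHz, 35.52 MHz.
Within [11.62 MHz, 27.04 MHz]: 16.44 MHz, 18.2 MHz, 25.1 MHz, 26.86 MHz.

16.44 MHz, 18.2 MHz, 25.1 MHz, 26.86 MHz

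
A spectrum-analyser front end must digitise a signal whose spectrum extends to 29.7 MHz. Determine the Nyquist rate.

59.4 MHz

Nyquist rate = 2 × 29.7 MHz = 59.4 MHz.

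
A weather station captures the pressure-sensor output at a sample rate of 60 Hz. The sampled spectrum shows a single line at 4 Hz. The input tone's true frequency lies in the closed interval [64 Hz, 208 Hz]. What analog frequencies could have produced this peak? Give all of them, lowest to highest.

Frequencies that alias to 4 Hz are k·fs ± 4 Hz for integer k ≥ 0.
k=0: 4 Hz.
k=1: 56 Hz, 64 Hz.
k=2: 116 Hz, 124 Hz.
k=3: 176 Hz, 184 Hz.
k=4: 236 Hz, 244 Hz.
Within [64 Hz, 208 Hz]: 64 Hz, 116 Hz, 124 Hz, 176 Hz, 184 Hz.

64 Hz, 116 Hz, 124 Hz, 176 Hz, 184 Hz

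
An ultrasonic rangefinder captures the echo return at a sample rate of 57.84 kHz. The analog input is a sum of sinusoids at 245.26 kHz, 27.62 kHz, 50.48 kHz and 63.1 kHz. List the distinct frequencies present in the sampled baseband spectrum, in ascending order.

fs/2 = 28.92 kHz.
245.26 kHz mod fs = 13.9 kHz.
13.9 kHz ≤ fs/2 = 28.92 kHz, appears at 13.9 kHz.
27.62 kHz ≤ fs/2 = 28.92 kHz, passes unchanged.
50.48 kHz > fs/2 = 28.92 kHz, folds to fs − 50.48 kHz = 7.36 kHz.
63.1 kHz mod fs = 5.26 kHz.
5.26 kHz ≤ fs/2 = 28.92 kHz, appears at 5.26 kHz.
Distinct values: {5.26 kHz, 7.36 kHz, 13.9 kHz, 27.62 kHz}.

5.26 kHz, 7.36 kHz, 13.9 kHz, 27.62 kHz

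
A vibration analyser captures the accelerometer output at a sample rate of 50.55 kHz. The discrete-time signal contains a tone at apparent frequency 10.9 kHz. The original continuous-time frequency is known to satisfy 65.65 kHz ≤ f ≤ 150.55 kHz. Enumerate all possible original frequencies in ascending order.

Frequencies that alias to 10.9 kHz are k·fs ± 10.9 kHz for integer k ≥ 0.
k=0: 10.9 kHz.
k=1: 39.65 kHz, 61.45 kHz.
k=2: 90.2 kHz, 112 kHz.
k=3: 140.75 kHz, 162.55 kHz.
k=4: 191.3 kHz, 213.1 kHz.
Within [65.65 kHz, 150.55 kHz]: 90.2 kHz, 112 kHz, 140.75 kHz.

90.2 kHz, 112 kHz, 140.75 kHz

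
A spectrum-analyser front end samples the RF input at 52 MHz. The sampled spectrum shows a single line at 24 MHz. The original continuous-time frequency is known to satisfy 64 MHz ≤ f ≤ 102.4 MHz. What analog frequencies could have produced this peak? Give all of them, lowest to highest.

Frequencies that alias to 24 MHz are k·fs ± 24 MHz for integer k ≥ 0.
k=0: 24 MHz.
k=1: 28 MHz, 76 MHz.
k=2: 80 MHz, 128 MHz.
k=3: 132 MHz, 180 MHz.
Within [64 MHz, 102.4 MHz]: 76 MHz, 80 MHz.

76 MHz, 80 MHz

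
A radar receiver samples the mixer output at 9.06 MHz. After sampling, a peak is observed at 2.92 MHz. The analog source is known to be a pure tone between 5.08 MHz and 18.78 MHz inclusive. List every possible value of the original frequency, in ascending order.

6.14 MHz, 11.98 MHz, 15.2 MHz

Frequencies that alias to 2.92 MHz are k·fs ± 2.92 MHz for integer k ≥ 0.
k=0: 2.92 MHz.
k=1: 6.14 MHz, 11.98 MHz.
k=2: 15.2 MHz, 21.04 MHz.
k=3: 24.26 MHz, 30.1 MHz.
Within [5.08 MHz, 18.78 MHz]: 6.14 MHz, 11.98 MHz, 15.2 MHz.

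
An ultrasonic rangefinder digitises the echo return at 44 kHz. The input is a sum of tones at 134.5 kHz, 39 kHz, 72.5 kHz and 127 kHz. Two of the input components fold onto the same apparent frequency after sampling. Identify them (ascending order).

fs/2 = 22 kHz.
134.5 kHz mod fs = 2.5 kHz.
2.5 kHz ≤ fs/2 = 22 kHz, appears at 2.5 kHz.
39 kHz > fs/2 = 22 kHz, folds to fs − 39 kHz = 5 kHz.
72.5 kHz mod fs = 28.5 kHz.
28.5 kHz > fs/2 = 22 kHz, folds to fs − 28.5 kHz = 15.5 kHz.
127 kHz mod fs = 39 kHz.
39 kHz > fs/2 = 22 kHz, folds to fs − 39 kHz = 5 kHz.
39 kHz and 127 kHz both map to 5 kHz.

39 kHz, 127 kHz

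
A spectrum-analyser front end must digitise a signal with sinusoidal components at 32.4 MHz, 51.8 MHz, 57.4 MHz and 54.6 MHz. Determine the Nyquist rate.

114.8 MHz

Highest-frequency component: 57.4 MHz.
Nyquist rate = 2 × 57.4 MHz = 114.8 MHz.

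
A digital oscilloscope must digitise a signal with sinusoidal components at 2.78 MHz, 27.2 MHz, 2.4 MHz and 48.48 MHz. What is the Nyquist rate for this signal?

Highest-frequency component: 48.48 MHz.
Nyquist rate = 2 × 48.48 MHz = 96.96 MHz.

96.96 MHz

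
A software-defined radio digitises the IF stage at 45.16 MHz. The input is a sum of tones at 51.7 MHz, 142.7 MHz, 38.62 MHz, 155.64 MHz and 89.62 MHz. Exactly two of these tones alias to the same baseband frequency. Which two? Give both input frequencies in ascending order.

38.62 MHz, 51.7 MHz

fs/2 = 22.58 MHz.
51.7 MHz mod fs = 6.54 MHz.
6.54 MHz ≤ fs/2 = 22.58 MHz, appears at 6.54 MHz.
142.7 MHz mod fs = 7.22 MHz.
7.22 MHz ≤ fs/2 = 22.58 MHz, appears at 7.22 MHz.
38.62 MHz > fs/2 = 22.58 MHz, folds to fs − 38.62 MHz = 6.54 MHz.
155.64 MHz mod fs = 20.16 MHz.
20.16 MHz ≤ fs/2 = 22.58 MHz, appears at 20.16 MHz.
89.62 MHz mod fs = 44.46 MHz.
44.46 MHz > fs/2 = 22.58 MHz, folds to fs − 44.46 MHz = 0.7 MHz.
38.62 MHz and 51.7 MHz both map to 6.54 MHz.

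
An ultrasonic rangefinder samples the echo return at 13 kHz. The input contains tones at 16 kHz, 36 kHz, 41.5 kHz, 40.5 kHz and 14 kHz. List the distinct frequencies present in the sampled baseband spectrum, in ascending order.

1 kHz, 1.5 kHz, 2.5 kHz, 3 kHz

fs/2 = 6.5 kHz.
16 kHz mod fs = 3 kHz.
3 kHz ≤ fs/2 = 6.5 kHz, appears at 3 kHz.
36 kHz mod fs = 10 kHz.
10 kHz > fs/2 = 6.5 kHz, folds to fs − 10 kHz = 3 kHz.
41.5 kHz mod fs = 2.5 kHz.
2.5 kHz ≤ fs/2 = 6.5 kHz, appears at 2.5 kHz.
40.5 kHz mod fs = 1.5 kHz.
1.5 kHz ≤ fs/2 = 6.5 kHz, appears at 1.5 kHz.
14 kHz mod fs = 1 kHz.
1 kHz ≤ fs/2 = 6.5 kHz, appears at 1 kHz.
Distinct values: {1 kHz, 1.5 kHz, 2.5 kHz, 3 kHz}.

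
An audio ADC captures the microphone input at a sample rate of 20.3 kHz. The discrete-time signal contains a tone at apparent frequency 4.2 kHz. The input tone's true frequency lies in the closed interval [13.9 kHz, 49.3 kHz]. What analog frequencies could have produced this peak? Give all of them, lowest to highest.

Frequencies that alias to 4.2 kHz are k·fs ± 4.2 kHz for integer k ≥ 0.
k=0: 4.2 kHz.
k=1: 16.1 kHz, 24.5 kHz.
k=2: 36.4 kHz, 44.8 kHz.
k=3: 56.7 kHz, 65.1 kHz.
Within [13.9 kHz, 49.3 kHz]: 16.1 kHz, 24.5 kHz, 36.4 kHz, 44.8 kHz.

16.1 kHz, 24.5 kHz, 36.4 kHz, 44.8 kHz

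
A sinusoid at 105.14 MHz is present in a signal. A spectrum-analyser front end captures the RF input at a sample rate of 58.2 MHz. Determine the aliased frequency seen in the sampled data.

11.26 MHz

105.14 MHz mod fs = 46.94 MHz.
46.94 MHz > fs/2 = 29.1 MHz, folds to fs − 46.94 MHz = 11.26 MHz.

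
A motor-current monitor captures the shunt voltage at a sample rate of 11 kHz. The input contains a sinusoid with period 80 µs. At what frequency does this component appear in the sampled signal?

T = 80 µs → f = 1/T = 12.5 kHz.
12.5 kHz mod fs = 1.5 kHz.
1.5 kHz ≤ fs/2 = 5.5 kHz, appears at 1.5 kHz.

1.5 kHz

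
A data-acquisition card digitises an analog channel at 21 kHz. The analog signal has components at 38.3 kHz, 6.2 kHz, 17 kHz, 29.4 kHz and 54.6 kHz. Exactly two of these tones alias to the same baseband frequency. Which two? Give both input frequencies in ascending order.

fs/2 = 10.5 kHz.
38.3 kHz mod fs = 17.3 kHz.
17.3 kHz > fs/2 = 10.5 kHz, folds to fs − 17.3 kHz = 3.7 kHz.
6.2 kHz ≤ fs/2 = 10.5 kHz, passes unchanged.
17 kHz > fs/2 = 10.5 kHz, folds to fs − 17 kHz = 4 kHz.
29.4 kHz mod fs = 8.4 kHz.
8.4 kHz ≤ fs/2 = 10.5 kHz, appears at 8.4 kHz.
54.6 kHz mod fs = 12.6 kHz.
12.6 kHz > fs/2 = 10.5 kHz, folds to fs − 12.6 kHz = 8.4 kHz.
29.4 kHz and 54.6 kHz both map to 8.4 kHz.

29.4 kHz, 54.6 kHz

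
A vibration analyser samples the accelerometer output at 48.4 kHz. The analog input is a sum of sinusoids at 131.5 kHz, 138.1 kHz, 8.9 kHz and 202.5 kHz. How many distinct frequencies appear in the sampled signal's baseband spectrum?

fs/2 = 24.2 kHz.
131.5 kHz mod fs = 34.7 kHz.
34.7 kHz > fs/2 = 24.2 kHz, folds to fs − 34.7 kHz = 13.7 kHz.
138.1 kHz mod fs = 41.3 kHz.
41.3 kHz > fs/2 = 24.2 kHz, folds to fs − 41.3 kHz = 7.1 kHz.
8.9 kHz ≤ fs/2 = 24.2 kHz, passes unchanged.
202.5 kHz mod fs = 8.9 kHz.
8.9 kHz ≤ fs/2 = 24.2 kHz, appears at 8.9 kHz.
Distinct values: {7.1 kHz, 8.9 kHz, 13.7 kHz} → 3.

3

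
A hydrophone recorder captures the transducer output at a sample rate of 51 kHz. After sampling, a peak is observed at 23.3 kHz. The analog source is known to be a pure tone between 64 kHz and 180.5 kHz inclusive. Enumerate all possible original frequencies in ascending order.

Frequencies that alias to 23.3 kHz are k·fs ± 23.3 kHz for integer k ≥ 0.
k=0: 23.3 kHz.
k=1: 27.7 kHz, 74.3 kHz.
k=2: 78.7 kHz, 125.3 kHz.
k=3: 129.7 kHz, 176.3 kHz.
k=4: 180.7 kHz, 227.3 kHz.
Within [64 kHz, 180.5 kHz]: 74.3 kHz, 78.7 kHz, 125.3 kHz, 129.7 kHz, 176.3 kHz.

74.3 kHz, 78.7 kHz, 125.3 kHz, 129.7 kHz, 176.3 kHz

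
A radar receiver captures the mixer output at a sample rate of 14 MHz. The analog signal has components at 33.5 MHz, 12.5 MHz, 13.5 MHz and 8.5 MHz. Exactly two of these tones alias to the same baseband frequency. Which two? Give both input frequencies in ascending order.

fs/2 = 7 MHz.
33.5 MHz mod fs = 5.5 MHz.
5.5 MHz ≤ fs/2 = 7 MHz, appears at 5.5 MHz.
12.5 MHz > fs/2 = 7 MHz, folds to fs − 12.5 MHz = 1.5 MHz.
13.5 MHz > fs/2 = 7 MHz, folds to fs − 13.5 MHz = 0.5 MHz.
8.5 MHz > fs/2 = 7 MHz, folds to fs − 8.5 MHz = 5.5 MHz.
8.5 MHz and 33.5 MHz both map to 5.5 MHz.

8.5 MHz, 33.5 MHz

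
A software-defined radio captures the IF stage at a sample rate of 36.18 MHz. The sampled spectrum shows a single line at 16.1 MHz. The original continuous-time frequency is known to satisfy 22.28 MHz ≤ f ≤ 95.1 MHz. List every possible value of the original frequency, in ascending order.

52.28 MHz, 56.26 MHz, 88.46 MHz, 92.44 MHz

Frequencies that alias to 16.1 MHz are k·fs ± 16.1 MHz for integer k ≥ 0.
k=0: 16.1 MHz.
k=1: 20.08 MHz, 52.28 MHz.
k=2: 56.26 MHz, 88.46 MHz.
k=3: 92.44 MHz, 124.64 MHz.
k=4: 128.62 MHz, 160.82 MHz.
Within [22.28 MHz, 95.1 MHz]: 52.28 MHz, 56.26 MHz, 88.46 MHz, 92.44 MHz.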